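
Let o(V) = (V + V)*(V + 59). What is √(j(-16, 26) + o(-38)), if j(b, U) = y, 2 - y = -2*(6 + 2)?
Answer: I*√1578 ≈ 39.724*I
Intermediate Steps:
y = 18 (y = 2 - (-2)*(6 + 2) = 2 - (-2)*8 = 2 - 1*(-16) = 2 + 16 = 18)
o(V) = 2*V*(59 + V) (o(V) = (2*V)*(59 + V) = 2*V*(59 + V))
j(b, U) = 18
√(j(-16, 26) + o(-38)) = √(18 + 2*(-38)*(59 - 38)) = √(18 + 2*(-38)*21) = √(18 - 1596) = √(-1578) = I*√1578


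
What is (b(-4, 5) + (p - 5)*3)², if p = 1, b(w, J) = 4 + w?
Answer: 144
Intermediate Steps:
(b(-4, 5) + (p - 5)*3)² = ((4 - 4) + (1 - 5)*3)² = (0 - 4*3)² = (0 - 12)² = (-12)² = 144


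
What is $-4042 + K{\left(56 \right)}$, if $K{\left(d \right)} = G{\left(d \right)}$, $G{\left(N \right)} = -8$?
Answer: $-4050$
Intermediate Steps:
$K{\left(d \right)} = -8$
$-4042 + K{\left(56 \right)} = -4042 - 8 = -4050$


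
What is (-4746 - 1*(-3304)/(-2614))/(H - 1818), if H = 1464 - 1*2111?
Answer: 6204674/3221755 ≈ 1.9259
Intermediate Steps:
H = -647 (H = 1464 - 2111 = -647)
(-4746 - 1*(-3304)/(-2614))/(H - 1818) = (-4746 - 1*(-3304)/(-2614))/(-647 - 1818) = (-4746 + 3304*(-1/2614))/(-2465) = (-4746 - 1652/1307)*(-1/2465) = -6204674/1307*(-1/2465) = 6204674/3221755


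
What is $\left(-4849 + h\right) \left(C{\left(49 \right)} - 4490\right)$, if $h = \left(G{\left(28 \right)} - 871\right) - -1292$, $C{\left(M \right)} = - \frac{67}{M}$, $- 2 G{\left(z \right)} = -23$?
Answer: $\frac{1943940141}{98} \approx 1.9836 \cdot 10^{7}$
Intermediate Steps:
$G{\left(z \right)} = \frac{23}{2}$ ($G{\left(z \right)} = \left(- \frac{1}{2}\right) \left(-23\right) = \frac{23}{2}$)
$h = \frac{865}{2}$ ($h = \left(\frac{23}{2} - 871\right) - -1292 = - \frac{1719}{2} + 1292 = \frac{865}{2} \approx 432.5$)
$\left(-4849 + h\right) \left(C{\left(49 \right)} - 4490\right) = \left(-4849 + \frac{865}{2}\right) \left(- \frac{67}{49} - 4490\right) = - \frac{8833 \left(\left(-67\right) \frac{1}{49} - 4490\right)}{2} = - \frac{8833 \left(- \frac{67}{49} - 4490\right)}{2} = \left(- \frac{8833}{2}\right) \left(- \frac{220077}{49}\right) = \frac{1943940141}{98}$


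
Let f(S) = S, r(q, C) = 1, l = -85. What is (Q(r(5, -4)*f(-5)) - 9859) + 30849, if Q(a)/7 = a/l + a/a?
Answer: 356956/17 ≈ 20997.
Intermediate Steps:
Q(a) = 7 - 7*a/85 (Q(a) = 7*(a/(-85) + a/a) = 7*(a*(-1/85) + 1) = 7*(-a/85 + 1) = 7*(1 - a/85) = 7 - 7*a/85)
(Q(r(5, -4)*f(-5)) - 9859) + 30849 = ((7 - 7*(-5)/85) - 9859) + 30849 = ((7 - 7/85*(-5)) - 9859) + 30849 = ((7 + 7/17) - 9859) + 30849 = (126/17 - 9859) + 30849 = -167477/17 + 30849 = 356956/17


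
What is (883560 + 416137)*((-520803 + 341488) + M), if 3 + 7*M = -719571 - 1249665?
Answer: -598685741924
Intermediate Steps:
M = -1969239/7 (M = -3/7 + (-719571 - 1249665)/7 = -3/7 + (⅐)*(-1969236) = -3/7 - 1969236/7 = -1969239/7 ≈ -2.8132e+5)
(883560 + 416137)*((-520803 + 341488) + M) = (883560 + 416137)*((-520803 + 341488) - 1969239/7) = 1299697*(-179315 - 1969239/7) = 1299697*(-3224444/7) = -598685741924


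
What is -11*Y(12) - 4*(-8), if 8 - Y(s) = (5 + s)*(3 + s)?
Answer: 2749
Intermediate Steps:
Y(s) = 8 - (3 + s)*(5 + s) (Y(s) = 8 - (5 + s)*(3 + s) = 8 - (3 + s)*(5 + s))
-11*Y(12) - 4*(-8) = -11*(-7 - 1*12**2 - 8*12) - 4*(-8) = -11*(-7 - 1*144 - 96) + 32 = -11*(-7 - 144 - 96) + 32 = -11*(-247) + 32 = 2717 + 32 = 2749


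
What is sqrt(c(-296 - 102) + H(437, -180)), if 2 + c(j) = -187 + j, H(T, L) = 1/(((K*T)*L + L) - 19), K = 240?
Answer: I*sqrt(209207680637922786)/18878599 ≈ 24.228*I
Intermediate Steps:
H(T, L) = 1/(-19 + L + 240*L*T) (H(T, L) = 1/(((240*T)*L + L) - 19) = 1/((240*L*T + L) - 19) = 1/((L + 240*L*T) - 19) = 1/(-19 + L + 240*L*T))
c(j) = -189 + j (c(j) = -2 + (-187 + j) = -189 + j)
sqrt(c(-296 - 102) + H(437, -180)) = sqrt((-189 + (-296 - 102)) + 1/(-19 - 180 + 240*(-180)*437)) = sqrt((-189 - 398) + 1/(-19 - 180 - 18878400)) = sqrt(-587 + 1/(-18878599)) = sqrt(-587 - 1/18878599) = sqrt(-11081737614/18878599) = I*sqrt(209207680637922786)/18878599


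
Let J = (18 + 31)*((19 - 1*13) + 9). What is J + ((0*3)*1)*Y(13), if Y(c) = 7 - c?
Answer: 735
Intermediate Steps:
J = 735 (J = 49*((19 - 13) + 9) = 49*(6 + 9) = 49*15 = 735)
J + ((0*3)*1)*Y(13) = 735 + ((0*3)*1)*(7 - 1*13) = 735 + (0*1)*(7 - 13) = 735 + 0*(-6) = 735 + 0 = 735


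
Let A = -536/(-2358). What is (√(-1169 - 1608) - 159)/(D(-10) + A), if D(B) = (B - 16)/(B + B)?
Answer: -1874610/18007 + 11790*I*√2777/18007 ≈ -104.1 + 34.503*I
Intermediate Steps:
A = 268/1179 (A = -536*(-1/2358) = 268/1179 ≈ 0.22731)
D(B) = (-16 + B)/(2*B) (D(B) = (-16 + B)/((2*B)) = (-16 + B)*(1/(2*B)) = (-16 + B)/(2*B))
(√(-1169 - 1608) - 159)/(D(-10) + A) = (√(-1169 - 1608) - 159)/((½)*(-16 - 10)/(-10) + 268/1179) = (√(-2777) - 159)/((½)*(-⅒)*(-26) + 268/1179) = (I*√2777 - 159)/(13/10 + 268/1179) = (-159 + I*√2777)/(18007/11790) = (-159 + I*√2777)*(11790/18007) = -1874610/18007 + 11790*I*√2777/18007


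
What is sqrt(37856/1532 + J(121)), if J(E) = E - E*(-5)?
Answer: sqrt(110120926)/383 ≈ 27.399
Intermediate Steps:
J(E) = 6*E (J(E) = E - (-5)*E = E + 5*E = 6*E)
sqrt(37856/1532 + J(121)) = sqrt(37856/1532 + 6*121) = sqrt(37856*(1/1532) + 726) = sqrt(9464/383 + 726) = sqrt(287522/383) = sqrt(110120926)/383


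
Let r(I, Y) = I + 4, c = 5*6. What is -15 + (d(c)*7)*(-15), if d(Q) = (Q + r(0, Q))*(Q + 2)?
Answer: -114255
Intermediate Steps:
c = 30
r(I, Y) = 4 + I
d(Q) = (2 + Q)*(4 + Q) (d(Q) = (Q + (4 + 0))*(Q + 2) = (Q + 4)*(2 + Q) = (4 + Q)*(2 + Q) = (2 + Q)*(4 + Q))
-15 + (d(c)*7)*(-15) = -15 + ((8 + 30² + 6*30)*7)*(-15) = -15 + ((8 + 900 + 180)*7)*(-15) = -15 + (1088*7)*(-15) = -15 + 7616*(-15) = -15 - 114240 = -114255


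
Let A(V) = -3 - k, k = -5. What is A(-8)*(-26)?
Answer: -52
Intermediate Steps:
A(V) = 2 (A(V) = -3 - 1*(-5) = -3 + 5 = 2)
A(-8)*(-26) = 2*(-26) = -52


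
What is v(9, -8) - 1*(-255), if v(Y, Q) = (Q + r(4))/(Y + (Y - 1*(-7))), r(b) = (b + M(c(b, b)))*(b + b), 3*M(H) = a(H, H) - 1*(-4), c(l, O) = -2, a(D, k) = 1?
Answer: 19237/75 ≈ 256.49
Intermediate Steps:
M(H) = 5/3 (M(H) = (1 - 1*(-4))/3 = (1 + 4)/3 = (⅓)*5 = 5/3)
r(b) = 2*b*(5/3 + b) (r(b) = (b + 5/3)*(b + b) = (5/3 + b)*(2*b) = 2*b*(5/3 + b))
v(Y, Q) = (136/3 + Q)/(7 + 2*Y) (v(Y, Q) = (Q + (⅔)*4*(5 + 3*4))/(Y + (Y - 1*(-7))) = (Q + (⅔)*4*(5 + 12))/(Y + (Y + 7)) = (Q + (⅔)*4*17)/(Y + (7 + Y)) = (Q + 136/3)/(7 + 2*Y) = (136/3 + Q)/(7 + 2*Y))
v(9, -8) - 1*(-255) = (136 + 3*(-8))/(3*(7 + 2*9)) - 1*(-255) = (136 - 24)/(3*(7 + 18)) + 255 = (⅓)*112/25 + 255 = (⅓)*(1/25)*112 + 255 = 112/75 + 255 = 19237/75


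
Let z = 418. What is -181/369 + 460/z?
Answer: 47041/77121 ≈ 0.60996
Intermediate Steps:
-181/369 + 460/z = -181/369 + 460/418 = -181*1/369 + 460*(1/418) = -181/369 + 230/209 = 47041/77121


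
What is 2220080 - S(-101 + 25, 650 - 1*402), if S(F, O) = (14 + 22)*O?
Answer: 2211152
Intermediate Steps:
S(F, O) = 36*O
2220080 - S(-101 + 25, 650 - 1*402) = 2220080 - 36*(650 - 1*402) = 2220080 - 36*(650 - 402) = 2220080 - 36*248 = 2220080 - 1*8928 = 2220080 - 8928 = 2211152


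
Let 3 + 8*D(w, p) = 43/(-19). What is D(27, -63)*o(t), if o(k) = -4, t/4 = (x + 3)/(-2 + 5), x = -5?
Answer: 50/19 ≈ 2.6316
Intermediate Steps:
D(w, p) = -25/38 (D(w, p) = -3/8 + (43/(-19))/8 = -3/8 + (43*(-1/19))/8 = -3/8 + (1/8)*(-43/19) = -3/8 - 43/152 = -25/38)
t = -8/3 (t = 4*((-5 + 3)/(-2 + 5)) = 4*(-2/3) = -8/3 ≈ -2.6667)
D(27, -63)*o(t) = -25/38*(-4) = 50/19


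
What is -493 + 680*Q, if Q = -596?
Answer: -405773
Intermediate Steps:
-493 + 680*Q = -493 + 680*(-596) = -493 - 405280 = -405773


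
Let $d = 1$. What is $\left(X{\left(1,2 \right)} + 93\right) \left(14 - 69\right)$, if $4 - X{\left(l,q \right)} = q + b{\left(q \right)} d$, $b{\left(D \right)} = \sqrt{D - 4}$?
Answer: $-5225 + 55 i \sqrt{2} \approx -5225.0 + 77.782 i$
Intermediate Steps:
$b{\left(D \right)} = \sqrt{-4 + D}$
$X{\left(l,q \right)} = 4 - q - \sqrt{-4 + q}$ ($X{\left(l,q \right)} = 4 - \left(q + \sqrt{-4 + q} 1\right) = 4 - \left(q + \sqrt{-4 + q}\right) = 4 - q - \sqrt{-4 + q}$)
$\left(X{\left(1,2 \right)} + 93\right) \left(14 - 69\right) = \left(\left(4 - 2 - \sqrt{-4 + 2}\right) + 93\right) \left(14 - 69\right) = \left(\left(4 - 2 - \sqrt{-2}\right) + 93\right) \left(14 - 69\right) = \left(\left(4 - 2 - i \sqrt{2}\right) + 93\right) \left(-55\right) = \left(\left(2 - i \sqrt{2}\right) + 93\right) \left(-55\right) = \left(95 - i \sqrt{2}\right) \left(-55\right) = -5225 + 55 i \sqrt{2}$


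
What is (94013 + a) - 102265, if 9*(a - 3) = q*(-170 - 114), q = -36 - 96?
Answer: -12251/3 ≈ -4083.7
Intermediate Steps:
q = -132
a = 12505/3 (a = 3 + (-132*(-170 - 114))/9 = 3 + (-132*(-284))/9 = 3 + (1/9)*37488 = 3 + 12496/3 = 12505/3 ≈ 4168.3)
(94013 + a) - 102265 = (94013 + 12505/3) - 102265 = 294544/3 - 102265 = -12251/3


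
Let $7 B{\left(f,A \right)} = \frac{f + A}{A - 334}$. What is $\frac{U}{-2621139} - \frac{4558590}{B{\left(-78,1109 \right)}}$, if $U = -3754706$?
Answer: $- \frac{64821682963402364}{2702394309} \approx -2.3987 \cdot 10^{7}$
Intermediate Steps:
$B{\left(f,A \right)} = \frac{A + f}{7 \left(-334 + A\right)}$ ($B{\left(f,A \right)} = \frac{\left(f + A\right) \frac{1}{A - 334}}{7} = \frac{\left(A + f\right) \frac{1}{-334 + A}}{7} = \frac{\frac{1}{-334 + A} \left(A + f\right)}{7} = \frac{A + f}{7 \left(-334 + A\right)}$)
$\frac{U}{-2621139} - \frac{4558590}{B{\left(-78,1109 \right)}} = - \frac{3754706}{-2621139} - \frac{4558590}{\frac{1}{7} \frac{1}{-334 + 1109} \left(1109 - 78\right)} = \left(-3754706\right) \left(- \frac{1}{2621139}\right) - \frac{4558590}{\frac{1}{7} \cdot \frac{1}{775} \cdot 1031} = \frac{3754706}{2621139} - \frac{4558590}{\frac{1}{7} \cdot \frac{1}{775} \cdot 1031} = \frac{3754706}{2621139} - \frac{4558590}{\frac{1031}{5425}} = \frac{3754706}{2621139} - \frac{24730350750}{1031} = - \frac{64821682963402364}{2702394309}$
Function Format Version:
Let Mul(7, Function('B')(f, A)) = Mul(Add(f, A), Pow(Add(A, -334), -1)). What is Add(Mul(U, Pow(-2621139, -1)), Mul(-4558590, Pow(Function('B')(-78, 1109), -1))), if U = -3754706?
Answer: Rational(-64821682963402364, 2702394309) ≈ -2.3987e+7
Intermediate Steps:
Function('B')(f, A) = Mul(Rational(1, 7), Pow(Add(-334, A), -1), Add(A, f)) (Function('B')(f, A) = Mul(Rational(1, 7), Mul(Add(f, A), Pow(Add(A, -334), -1))) = Mul(Rational(1, 7), Mul(Add(A, f), Pow(Add(-334, A), -1))) = Mul(Rational(1, 7), Mul(Pow(Add(-334, A), -1), Add(A, f))) = Mul(Rational(1, 7), Pow(Add(-334, A), -1), Add(A, f)))
Add(Mul(U, Pow(-2621139, -1)), Mul(-4558590, Pow(Function('B')(-78, 1109), -1))) = Add(Mul(-3754706, Pow(-2621139, -1)), Mul(-4558590, Pow(Mul(Rational(1, 7), Pow(Add(-334, 1109), -1), Add(1109, -78)), -1))) = Add(Mul(-3754706, Rational(-1, 2621139)), Mul(-4558590, Pow(Mul(Rational(1, 7), Pow(775, -1), 1031), -1))) = Add(Rational(3754706, 2621139), Mul(-4558590, Pow(Mul(Rational(1, 7), Rational(1, 775), 1031), -1))) = Add(Rational(3754706, 2621139), Mul(-4558590, Pow(Rational(1031, 5425), -1))) = Add(Rational(3754706, 2621139), Mul(-4558590, Rational(5425, 1031))) = Add(Rational(3754706, 2621139), Rational(-24730350750, 1031)) = Rational(-64821682963402364, 2702394309)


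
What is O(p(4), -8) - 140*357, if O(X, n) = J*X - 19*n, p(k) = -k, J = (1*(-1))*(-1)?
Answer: -49832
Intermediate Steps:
J = 1 (J = -1*(-1) = 1)
O(X, n) = X - 19*n (O(X, n) = 1*X - 19*n = X - 19*n)
O(p(4), -8) - 140*357 = (-1*4 - 19*(-8)) - 140*357 = (-4 + 152) - 49980 = 148 - 49980 = -49832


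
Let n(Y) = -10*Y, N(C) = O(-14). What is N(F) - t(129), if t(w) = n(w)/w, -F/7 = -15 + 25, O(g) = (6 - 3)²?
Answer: 19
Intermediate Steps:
O(g) = 9 (O(g) = 3² = 9)
F = -70 (F = -7*(-15 + 25) = -7*10 = -70)
N(C) = 9
t(w) = -10 (t(w) = (-10*w)/w = -10)
N(F) - t(129) = 9 - 1*(-10) = 9 + 10 = 19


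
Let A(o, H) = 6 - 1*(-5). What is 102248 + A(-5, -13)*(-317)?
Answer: 98761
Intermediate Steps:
A(o, H) = 11 (A(o, H) = 6 + 5 = 11)
102248 + A(-5, -13)*(-317) = 102248 + 11*(-317) = 102248 - 3487 = 98761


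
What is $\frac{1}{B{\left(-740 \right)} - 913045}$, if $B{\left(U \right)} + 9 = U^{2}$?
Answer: $- \frac{1}{365454} \approx -2.7363 \cdot 10^{-6}$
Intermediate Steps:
$B{\left(U \right)} = -9 + U^{2}$
$\frac{1}{B{\left(-740 \right)} - 913045} = \frac{1}{\left(-9 + \left(-740\right)^{2}\right) - 913045} = \frac{1}{\left(-9 + 547600\right) - 913045} = \frac{1}{547591 - 913045} = \frac{1}{-365454} = - \frac{1}{365454}$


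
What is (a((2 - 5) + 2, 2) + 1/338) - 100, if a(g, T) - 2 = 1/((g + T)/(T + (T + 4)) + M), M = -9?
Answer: -2354437/23998 ≈ -98.110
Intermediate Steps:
a(g, T) = 2 + 1/(-9 + (T + g)/(4 + 2*T)) (a(g, T) = 2 + 1/((g + T)/(T + (T + 4)) - 9) = 2 + 1/((T + g)/(T + (4 + T)) - 9) = 2 + 1/((T + g)/(4 + 2*T) - 9) = 2 + 1/(-9 + (T + g)/(4 + 2*T)))
(a((2 - 5) + 2, 2) + 1/338) - 100 = (2*(34 - ((2 - 5) + 2) + 16*2)/(36 - ((2 - 5) + 2) + 17*2) + 1/338) - 100 = (2*(34 - (-3 + 2) + 32)/(36 - (-3 + 2) + 34) + 1/338) - 100 = (2*(34 - 1*(-1) + 32)/(36 - 1*(-1) + 34) + 1/338) - 100 = (2*(34 + 1 + 32)/(36 + 1 + 34) + 1/338) - 100 = (2*67/71 + 1/338) - 100 = (2*(1/71)*67 + 1/338) - 100 = (134/71 + 1/338) - 100 = 45363/23998 - 100 = -2354437/23998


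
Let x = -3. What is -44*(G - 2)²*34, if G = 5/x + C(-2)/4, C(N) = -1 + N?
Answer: -525283/18 ≈ -29182.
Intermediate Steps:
G = -29/12 (G = 5/(-3) + (-1 - 2)/4 = 5*(-⅓) - 3*¼ = -5/3 - ¾ = -29/12 ≈ -2.4167)
-44*(G - 2)²*34 = -44*(-29/12 - 2)²*34 = -44*(-53/12)²*34 = -44*2809/144*34 = -30899/36*34 = -525283/18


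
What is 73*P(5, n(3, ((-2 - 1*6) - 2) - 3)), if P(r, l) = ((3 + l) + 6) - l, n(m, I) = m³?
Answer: 657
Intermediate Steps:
P(r, l) = 9 (P(r, l) = (9 + l) - l = 9)
73*P(5, n(3, ((-2 - 1*6) - 2) - 3)) = 73*9 = 657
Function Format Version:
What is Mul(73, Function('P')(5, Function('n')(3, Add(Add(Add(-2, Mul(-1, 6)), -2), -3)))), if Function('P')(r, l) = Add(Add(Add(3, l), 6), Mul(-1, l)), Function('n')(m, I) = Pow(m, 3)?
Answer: 657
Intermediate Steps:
Function('P')(r, l) = 9 (Function('P')(r, l) = Add(Add(9, l), Mul(-1, l)) = 9)
Mul(73, Function('P')(5, Function('n')(3, Add(Add(Add(-2, Mul(-1, 6)), -2), -3)))) = Mul(73, 9) = 657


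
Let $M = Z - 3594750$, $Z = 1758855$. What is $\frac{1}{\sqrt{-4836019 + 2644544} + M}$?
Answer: $- \frac{367179}{674102528500} - \frac{i \sqrt{87659}}{674102528500} \approx -5.4469 \cdot 10^{-7} - 4.3921 \cdot 10^{-10} i$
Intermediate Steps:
$M = -1835895$ ($M = 1758855 - 3594750 = -1835895$)
$\frac{1}{\sqrt{-4836019 + 2644544} + M} = \frac{1}{\sqrt{-4836019 + 2644544} - 1835895} = \frac{1}{\sqrt{-2191475} - 1835895} = \frac{1}{5 i \sqrt{87659} - 1835895} = \frac{1}{-1835895 + 5 i \sqrt{87659}}$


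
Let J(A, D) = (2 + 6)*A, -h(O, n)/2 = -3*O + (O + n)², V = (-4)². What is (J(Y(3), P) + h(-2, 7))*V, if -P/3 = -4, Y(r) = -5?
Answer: -1632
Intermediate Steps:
P = 12 (P = -3*(-4) = 12)
V = 16
h(O, n) = -2*(O + n)² + 6*O (h(O, n) = -2*(-3*O + (O + n)²) = -2*((O + n)² - 3*O) = -2*(O + n)² + 6*O)
J(A, D) = 8*A
(J(Y(3), P) + h(-2, 7))*V = (8*(-5) + (-2*(-2 + 7)² + 6*(-2)))*16 = (-40 + (-2*5² - 12))*16 = (-40 + (-2*25 - 12))*16 = (-40 + (-50 - 12))*16 = (-40 - 62)*16 = -102*16 = -1632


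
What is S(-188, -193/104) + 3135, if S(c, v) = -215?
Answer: 2920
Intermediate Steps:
S(-188, -193/104) + 3135 = -215 + 3135 = 2920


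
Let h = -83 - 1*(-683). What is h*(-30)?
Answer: -18000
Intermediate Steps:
h = 600 (h = -83 + 683 = 600)
h*(-30) = 600*(-30) = -18000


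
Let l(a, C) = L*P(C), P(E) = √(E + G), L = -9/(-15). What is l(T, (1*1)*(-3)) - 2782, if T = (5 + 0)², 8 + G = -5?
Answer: -2782 + 12*I/5 ≈ -2782.0 + 2.4*I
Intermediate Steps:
G = -13 (G = -8 - 5 = -13)
L = ⅗ (L = -9*(-1/15) = ⅗ ≈ 0.60000)
P(E) = √(-13 + E) (P(E) = √(E - 13) = √(-13 + E))
T = 25 (T = 5² = 25)
l(a, C) = 3*√(-13 + C)/5
l(T, (1*1)*(-3)) - 2782 = 3*√(-13 + (1*1)*(-3))/5 - 2782 = 3*√(-13 + 1*(-3))/5 - 2782 = 3*√(-13 - 3)/5 - 2782 = 3*√(-16)/5 - 2782 = 3*(4*I)/5 - 2782 = 12*I/5 - 2782 = -2782 + 12*I/5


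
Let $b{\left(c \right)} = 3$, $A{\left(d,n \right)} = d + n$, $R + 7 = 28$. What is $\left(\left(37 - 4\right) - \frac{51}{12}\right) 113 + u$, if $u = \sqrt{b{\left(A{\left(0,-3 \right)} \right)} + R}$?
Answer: $\frac{12995}{4} + 2 \sqrt{6} \approx 3253.6$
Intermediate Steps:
$R = 21$ ($R = -7 + 28 = 21$)
$u = 2 \sqrt{6}$ ($u = \sqrt{3 + 21} = \sqrt{24} = 2 \sqrt{6} \approx 4.899$)
$\left(\left(37 - 4\right) - \frac{51}{12}\right) 113 + u = \left(\left(37 - 4\right) - \frac{51}{12}\right) 113 + 2 \sqrt{6} = \left(\left(37 - 4\right) - \frac{17}{4}\right) 113 + 2 \sqrt{6} = \left(33 - \frac{17}{4}\right) 113 + 2 \sqrt{6} = \frac{115}{4} \cdot 113 + 2 \sqrt{6} = \frac{12995}{4} + 2 \sqrt{6}$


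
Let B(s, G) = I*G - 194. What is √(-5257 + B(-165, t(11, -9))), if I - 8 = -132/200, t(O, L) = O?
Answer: I*√537026/10 ≈ 73.282*I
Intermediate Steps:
I = 367/50 (I = 8 - 132/200 = 8 - 132*1/200 = 8 - 33/50 = 367/50 ≈ 7.3400)
B(s, G) = -194 + 367*G/50 (B(s, G) = 367*G/50 - 194 = -194 + 367*G/50)
√(-5257 + B(-165, t(11, -9))) = √(-5257 + (-194 + (367/50)*11)) = √(-5257 + (-194 + 4037/50)) = √(-5257 - 5663/50) = √(-268513/50) = I*√537026/10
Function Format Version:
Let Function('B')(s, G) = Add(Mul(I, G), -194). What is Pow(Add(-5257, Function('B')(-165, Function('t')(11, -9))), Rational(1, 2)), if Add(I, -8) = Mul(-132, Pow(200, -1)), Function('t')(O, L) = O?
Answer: Mul(Rational(1, 10), I, Pow(537026, Rational(1, 2))) ≈ Mul(73.282, I)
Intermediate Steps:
I = Rational(367, 50) (I = Add(8, Mul(-132, Pow(200, -1))) = Add(8, Mul(-132, Rational(1, 200))) = Add(8, Rational(-33, 50)) = Rational(367, 50) ≈ 7.3400)
Function('B')(s, G) = Add(-194, Mul(Rational(367, 50), G)) (Function('B')(s, G) = Add(Mul(Rational(367, 50), G), -194) = Add(-194, Mul(Rational(367, 50), G)))
Pow(Add(-5257, Function('B')(-165, Function('t')(11, -9))), Rational(1, 2)) = Pow(Add(-5257, Add(-194, Mul(Rational(367, 50), 11))), Rational(1, 2)) = Pow(Add(-5257, Add(-194, Rational(4037, 50))), Rational(1, 2)) = Pow(Add(-5257, Rational(-5663, 50)), Rational(1, 2)) = Pow(Rational(-268513, 50), Rational(1, 2)) = Mul(Rational(1, 10), I, Pow(537026, Rational(1, 2)))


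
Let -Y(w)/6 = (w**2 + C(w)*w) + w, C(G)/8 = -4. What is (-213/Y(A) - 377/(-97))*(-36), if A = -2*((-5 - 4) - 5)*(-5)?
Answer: -18057647/129010 ≈ -139.97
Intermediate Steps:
C(G) = -32 (C(G) = 8*(-4) = -32)
A = -140 (A = -2*(-9 - 5)*(-5) = -2*(-14)*(-5) = 28*(-5) = -140)
Y(w) = -6*w**2 + 186*w (Y(w) = -6*((w**2 - 32*w) + w) = -6*(w**2 - 31*w) = -6*w**2 + 186*w)
(-213/Y(A) - 377/(-97))*(-36) = (-213*(-1/(840*(31 - 1*(-140)))) - 377/(-97))*(-36) = (-213*(-1/(840*(31 + 140))) - 377*(-1/97))*(-36) = (-213/(6*(-140)*171) + 377/97)*(-36) = (-213/(-143640) + 377/97)*(-36) = (-213*(-1/143640) + 377/97)*(-36) = (71/47880 + 377/97)*(-36) = (18057647/4644360)*(-36) = -18057647/129010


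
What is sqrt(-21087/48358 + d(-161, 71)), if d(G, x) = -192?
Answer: I*sqrt(450010988634)/48358 ≈ 13.872*I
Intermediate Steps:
sqrt(-21087/48358 + d(-161, 71)) = sqrt(-21087/48358 - 192) = sqrt(-9305823/48358) = I*sqrt(450010988634)/48358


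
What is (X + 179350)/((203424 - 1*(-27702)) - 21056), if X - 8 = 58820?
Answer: 119089/105035 ≈ 1.1338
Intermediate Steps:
X = 58828 (X = 8 + 58820 = 58828)
(X + 179350)/((203424 - 1*(-27702)) - 21056) = (58828 + 179350)/((203424 - 1*(-27702)) - 21056) = 238178/((203424 + 27702) - 21056) = 238178/(231126 - 21056) = 238178/210070 = 238178*(1/210070) = 119089/105035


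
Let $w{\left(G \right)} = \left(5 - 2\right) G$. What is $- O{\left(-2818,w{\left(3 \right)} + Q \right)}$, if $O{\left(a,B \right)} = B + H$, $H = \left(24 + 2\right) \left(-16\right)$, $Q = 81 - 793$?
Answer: $1119$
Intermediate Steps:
$Q = -712$ ($Q = 81 - 793 = -712$)
$w{\left(G \right)} = 3 G$
$H = -416$ ($H = 26 \left(-16\right) = -416$)
$O{\left(a,B \right)} = -416 + B$ ($O{\left(a,B \right)} = B - 416 = -416 + B$)
$- O{\left(-2818,w{\left(3 \right)} + Q \right)} = - (-416 + \left(3 \cdot 3 - 712\right)) = - (-416 + \left(9 - 712\right)) = - (-416 - 703) = \left(-1\right) \left(-1119\right) = 1119$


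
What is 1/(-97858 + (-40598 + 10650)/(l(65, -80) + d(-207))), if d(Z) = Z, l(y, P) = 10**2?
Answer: -107/10440858 ≈ -1.0248e-5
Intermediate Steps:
l(y, P) = 100
1/(-97858 + (-40598 + 10650)/(l(65, -80) + d(-207))) = 1/(-97858 + (-40598 + 10650)/(100 - 207)) = 1/(-97858 - 29948/(-107)) = 1/(-97858 - 29948*(-1/107)) = 1/(-97858 + 29948/107) = 1/(-10440858/107) = -107/10440858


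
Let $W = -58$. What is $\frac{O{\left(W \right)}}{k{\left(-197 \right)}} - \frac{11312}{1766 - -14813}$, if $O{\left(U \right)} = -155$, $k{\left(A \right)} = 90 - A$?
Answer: $- \frac{5816289}{4758173} \approx -1.2224$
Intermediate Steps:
$\frac{O{\left(W \right)}}{k{\left(-197 \right)}} - \frac{11312}{1766 - -14813} = - \frac{155}{90 - -197} - \frac{11312}{1766 - -14813} = - \frac{155}{90 + 197} - \frac{11312}{1766 + 14813} = - \frac{155}{287} - \frac{11312}{16579} = - \frac{5816289}{4758173}$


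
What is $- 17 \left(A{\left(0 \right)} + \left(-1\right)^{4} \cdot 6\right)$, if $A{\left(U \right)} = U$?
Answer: $-102$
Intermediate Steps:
$- 17 \left(A{\left(0 \right)} + \left(-1\right)^{4} \cdot 6\right) = - 17 \left(0 + \left(-1\right)^{4} \cdot 6\right) = - 17 \left(0 + 1 \cdot 6\right) = - 17 \left(0 + 6\right) = \left(-17\right) 6 = -102$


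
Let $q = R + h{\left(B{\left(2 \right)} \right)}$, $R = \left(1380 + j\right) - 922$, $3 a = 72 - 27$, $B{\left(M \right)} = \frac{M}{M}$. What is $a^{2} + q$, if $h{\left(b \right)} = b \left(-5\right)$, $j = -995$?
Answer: $-317$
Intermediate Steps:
$B{\left(M \right)} = 1$
$a = 15$ ($a = \frac{72 - 27}{3} = \frac{1}{3} \cdot 45 = 15$)
$R = -537$ ($R = \left(1380 - 995\right) - 922 = 385 - 922 = -537$)
$h{\left(b \right)} = - 5 b$
$q = -542$ ($q = -537 - 5 = -542$)
$a^{2} + q = 15^{2} - 542 = 225 - 542 = -317$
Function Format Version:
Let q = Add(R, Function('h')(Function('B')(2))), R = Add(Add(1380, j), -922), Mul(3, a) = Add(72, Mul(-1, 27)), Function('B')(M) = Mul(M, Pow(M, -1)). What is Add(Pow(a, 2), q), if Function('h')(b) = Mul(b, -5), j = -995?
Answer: -317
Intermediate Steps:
Function('B')(M) = 1
a = 15 (a = Mul(Rational(1, 3), Add(72, Mul(-1, 27))) = Mul(Rational(1, 3), Add(72, -27)) = Mul(Rational(1, 3), 45) = 15)
R = -537 (R = Add(Add(1380, -995), -922) = Add(385, -922) = -537)
Function('h')(b) = Mul(-5, b)
q = -542 (q = Add(-537, Mul(-5, 1)) = Add(-537, -5) = -542)
Add(Pow(a, 2), q) = Add(Pow(15, 2), -542) = Add(225, -542) = -317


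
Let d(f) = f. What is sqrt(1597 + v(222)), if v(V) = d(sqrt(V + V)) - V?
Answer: sqrt(1375 + 2*sqrt(111)) ≈ 37.364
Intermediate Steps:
v(V) = -V + sqrt(2)*sqrt(V) (v(V) = sqrt(V + V) - V = sqrt(2*V) - V = sqrt(2)*sqrt(V) - V = -V + sqrt(2)*sqrt(V))
sqrt(1597 + v(222)) = sqrt(1597 + (-1*222 + sqrt(2)*sqrt(222))) = sqrt(1597 + (-222 + 2*sqrt(111))) = sqrt(1375 + 2*sqrt(111))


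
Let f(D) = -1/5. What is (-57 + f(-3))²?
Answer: 81796/25 ≈ 3271.8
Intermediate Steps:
f(D) = -⅕ (f(D) = -1*⅕ = -⅕)
(-57 + f(-3))² = (-57 - ⅕)² = (-286/5)² = 81796/25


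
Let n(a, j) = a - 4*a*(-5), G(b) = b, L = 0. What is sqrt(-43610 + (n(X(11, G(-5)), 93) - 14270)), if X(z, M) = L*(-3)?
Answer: 2*I*sqrt(14470) ≈ 240.58*I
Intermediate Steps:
X(z, M) = 0 (X(z, M) = 0*(-3) = 0)
n(a, j) = 21*a (n(a, j) = a + 20*a = 21*a)
sqrt(-43610 + (n(X(11, G(-5)), 93) - 14270)) = sqrt(-43610 + (21*0 - 14270)) = sqrt(-43610 + (0 - 14270)) = sqrt(-43610 - 14270) = sqrt(-57880) = 2*I*sqrt(14470)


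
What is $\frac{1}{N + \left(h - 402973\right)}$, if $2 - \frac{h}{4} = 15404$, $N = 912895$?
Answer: $\frac{1}{448314} \approx 2.2306 \cdot 10^{-6}$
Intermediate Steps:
$h = -61608$ ($h = 8 - 61616 = -61608$)
$\frac{1}{N + \left(h - 402973\right)} = \frac{1}{912895 - 464581} = \frac{1}{448314}$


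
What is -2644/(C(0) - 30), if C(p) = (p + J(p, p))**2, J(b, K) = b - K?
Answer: 1322/15 ≈ 88.133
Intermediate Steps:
C(p) = p**2 (C(p) = (p + (p - p))**2 = (p + 0)**2 = p**2)
-2644/(C(0) - 30) = -2644/(0**2 - 30) = -2644/(0 - 30) = -2644/(-30) = -1/30*(-2644) = 1322/15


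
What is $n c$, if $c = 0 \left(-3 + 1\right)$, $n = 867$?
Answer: $0$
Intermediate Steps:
$c = 0$ ($c = 0 \left(-2\right) = 0$)
$n c = 867 \cdot 0 = 0$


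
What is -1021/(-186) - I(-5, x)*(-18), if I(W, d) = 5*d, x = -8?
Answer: -132899/186 ≈ -714.51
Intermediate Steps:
-1021/(-186) - I(-5, x)*(-18) = -1021/(-186) - 5*(-8)*(-18) = -1021*(-1/186) - (-40)*(-18) = 1021/186 - 1*720 = 1021/186 - 720 = -132899/186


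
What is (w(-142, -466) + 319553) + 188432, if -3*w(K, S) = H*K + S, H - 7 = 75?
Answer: 1536065/3 ≈ 5.1202e+5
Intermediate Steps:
H = 82 (H = 7 + 75 = 82)
w(K, S) = -82*K/3 - S/3 (w(K, S) = -(82*K + S)/3 = -(S + 82*K)/3 = -82*K/3 - S/3)
(w(-142, -466) + 319553) + 188432 = ((-82/3*(-142) - ⅓*(-466)) + 319553) + 188432 = ((11644/3 + 466/3) + 319553) + 188432 = (12110/3 + 319553) + 188432 = 970769/3 + 188432 = 1536065/3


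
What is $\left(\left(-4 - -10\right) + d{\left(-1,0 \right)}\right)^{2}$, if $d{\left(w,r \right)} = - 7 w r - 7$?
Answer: $1$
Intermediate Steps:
$d{\left(w,r \right)} = -7 - 7 r w$ ($d{\left(w,r \right)} = - 7 r w - 7 = -7 - 7 r w$)
$\left(\left(-4 - -10\right) + d{\left(-1,0 \right)}\right)^{2} = \left(\left(-4 - -10\right) - \left(7 + 0 \left(-1\right)\right)\right)^{2} = \left(\left(-4 + 10\right) + \left(-7 + 0\right)\right)^{2} = \left(6 - 7\right)^{2} = \left(-1\right)^{2} = 1$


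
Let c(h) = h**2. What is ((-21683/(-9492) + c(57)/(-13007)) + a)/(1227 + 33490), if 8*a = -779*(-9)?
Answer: 216901181267/8572491336696 ≈ 0.025302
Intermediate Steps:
a = 7011/8 (a = (-779*(-9))/8 = (1/8)*7011 = 7011/8 ≈ 876.38)
((-21683/(-9492) + c(57)/(-13007)) + a)/(1227 + 33490) = ((-21683/(-9492) + 57**2/(-13007)) + 7011/8)/(1227 + 33490) = ((-21683*(-1/9492) + 3249*(-1/13007)) + 7011/8)/34717 = ((21683/9492 - 3249/13007) + 7011/8)*(1/34717) = (251191273/123462444 + 7011/8)*(1/34717) = (216901181267/246924888)*(1/34717) = 216901181267/8572491336696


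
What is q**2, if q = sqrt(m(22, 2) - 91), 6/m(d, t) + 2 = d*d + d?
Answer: -7643/84 ≈ -90.988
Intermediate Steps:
m(d, t) = 6/(-2 + d + d**2) (m(d, t) = 6/(-2 + (d*d + d)) = 6/(-2 + (d**2 + d)) = 6/(-2 + (d + d**2)) = 6/(-2 + d + d**2))
q = I*sqrt(160503)/42 (q = sqrt(6/(-2 + 22 + 22**2) - 91) = sqrt(6/(-2 + 22 + 484) - 91) = sqrt(6/504 - 91) = sqrt(6*(1/504) - 91) = sqrt(1/84 - 91) = sqrt(-7643/84) = I*sqrt(160503)/42 ≈ 9.5388*I)
q**2 = (I*sqrt(160503)/42)**2 = -7643/84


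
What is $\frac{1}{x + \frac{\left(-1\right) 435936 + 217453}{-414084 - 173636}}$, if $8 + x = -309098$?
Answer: $- \frac{587720}{181667559837} \approx -3.2351 \cdot 10^{-6}$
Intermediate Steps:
$x = -309106$ ($x = -8 - 309098 = -309106$)
$\frac{1}{x + \frac{\left(-1\right) 435936 + 217453}{-414084 - 173636}} = \frac{1}{-309106 + \frac{\left(-1\right) 435936 + 217453}{-414084 - 173636}} = \frac{1}{-309106 + \frac{-435936 + 217453}{-587720}} = \frac{1}{-309106 - - \frac{218483}{587720}} = \frac{1}{-309106 + \frac{218483}{587720}} = \frac{1}{- \frac{181667559837}{587720}} = - \frac{587720}{181667559837}$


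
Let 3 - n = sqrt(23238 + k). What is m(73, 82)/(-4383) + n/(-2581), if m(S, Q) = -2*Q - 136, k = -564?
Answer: 253717/3770841 + sqrt(22674)/2581 ≈ 0.12563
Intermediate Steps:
m(S, Q) = -136 - 2*Q
n = 3 - sqrt(22674) (n = 3 - sqrt(23238 - 564) = 3 - sqrt(22674) ≈ -147.58)
m(73, 82)/(-4383) + n/(-2581) = (-136 - 2*82)/(-4383) + (3 - sqrt(22674))/(-2581) = (-136 - 164)*(-1/4383) + (3 - sqrt(22674))*(-1/2581) = -300*(-1/4383) + (-3/2581 + sqrt(22674)/2581) = 100/1461 + (-3/2581 + sqrt(22674)/2581) = 253717/3770841 + sqrt(22674)/2581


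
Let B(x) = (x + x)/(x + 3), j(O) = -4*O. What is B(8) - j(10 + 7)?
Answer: 764/11 ≈ 69.455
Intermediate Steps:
B(x) = 2*x/(3 + x) (B(x) = (2*x)/(3 + x) = 2*x/(3 + x))
B(8) - j(10 + 7) = 2*8/(3 + 8) - (-4)*(10 + 7) = 2*8/11 - (-4)*17 = 2*8*(1/11) - 1*(-68) = 16/11 + 68 = 764/11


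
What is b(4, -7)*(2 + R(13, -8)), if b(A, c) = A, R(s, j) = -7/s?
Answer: 76/13 ≈ 5.8462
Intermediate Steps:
b(4, -7)*(2 + R(13, -8)) = 4*(2 - 7/13) = 4*(19/13) = 76/13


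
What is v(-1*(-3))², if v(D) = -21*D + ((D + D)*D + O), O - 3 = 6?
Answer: 1296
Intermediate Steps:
O = 9 (O = 3 + 6 = 9)
v(D) = 9 - 21*D + 2*D² (v(D) = -21*D + ((D + D)*D + 9) = -21*D + ((2*D)*D + 9) = -21*D + (2*D² + 9) = -21*D + (9 + 2*D²) = 9 - 21*D + 2*D²)
v(-1*(-3))² = (9 - (-21)*(-3) + 2*(-1*(-3))²)² = (9 - 21*3 + 2*3²)² = (9 - 63 + 2*9)² = (9 - 63 + 18)² = (-36)² = 1296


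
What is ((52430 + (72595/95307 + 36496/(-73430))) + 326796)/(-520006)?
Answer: -1326987219968419/1819603177779030 ≈ -0.72927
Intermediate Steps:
((52430 + (72595/95307 + 36496/(-73430))) + 326796)/(-520006) = ((52430 + (72595*(1/95307) + 36496*(-1/73430))) + 326796)*(-1/520006) = ((52430 + (72595/95307 - 18248/36715)) + 326796)*(-1/520006) = ((52430 + 926163289/3499196505) + 326796)*(-1/520006) = (183463798920439/3499196505 + 326796)*(-1/520006) = (1326987219968419/3499196505)*(-1/520006) = -1326987219968419/1819603177779030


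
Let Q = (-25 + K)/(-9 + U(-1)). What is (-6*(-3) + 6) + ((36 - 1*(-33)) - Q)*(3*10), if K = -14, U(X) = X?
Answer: 1977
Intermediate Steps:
Q = 39/10 (Q = (-25 - 14)/(-9 - 1) = -39/(-10) = -39*(-⅒) = 39/10 ≈ 3.9000)
(-6*(-3) + 6) + ((36 - 1*(-33)) - Q)*(3*10) = (-6*(-3) + 6) + ((36 - 1*(-33)) - 1*39/10)*(3*10) = (18 + 6) + ((36 + 33) - 39/10)*30 = 24 + (69 - 39/10)*30 = 24 + (651/10)*30 = 24 + 1953 = 1977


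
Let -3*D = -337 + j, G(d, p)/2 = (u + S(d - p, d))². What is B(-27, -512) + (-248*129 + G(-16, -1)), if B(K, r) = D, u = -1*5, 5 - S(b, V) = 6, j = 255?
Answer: -95678/3 ≈ -31893.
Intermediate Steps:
S(b, V) = -1 (S(b, V) = 5 - 1*6 = 5 - 6 = -1)
u = -5
G(d, p) = 72 (G(d, p) = 2*(-5 - 1)² = 2*(-6)² = 2*36 = 72)
D = 82/3 (D = -(-337 + 255)/3 = -⅓*(-82) = 82/3 ≈ 27.333)
B(K, r) = 82/3
B(-27, -512) + (-248*129 + G(-16, -1)) = 82/3 + (-248*129 + 72) = 82/3 + (-31992 + 72) = 82/3 - 31920 = -95678/3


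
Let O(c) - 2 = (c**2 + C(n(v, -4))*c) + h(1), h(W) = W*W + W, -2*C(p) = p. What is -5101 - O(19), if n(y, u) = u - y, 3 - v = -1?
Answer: -5542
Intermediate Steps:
v = 4 (v = 3 - 1*(-1) = 3 + 1 = 4)
C(p) = -p/2
h(W) = W + W**2 (h(W) = W**2 + W = W + W**2)
O(c) = 4 + c**2 + 4*c (O(c) = 2 + ((c**2 + (-(-4 - 1*4)/2)*c) + 1*(1 + 1)) = 2 + ((c**2 + (-(-4 - 4)/2)*c) + 1*2) = 2 + ((c**2 + (-1/2*(-8))*c) + 2) = 2 + ((c**2 + 4*c) + 2) = 2 + (2 + c**2 + 4*c) = 4 + c**2 + 4*c)
-5101 - O(19) = -5101 - (4 + 19**2 + 4*19) = -5101 - (4 + 361 + 76) = -5101 - 1*441 = -5101 - 441 = -5542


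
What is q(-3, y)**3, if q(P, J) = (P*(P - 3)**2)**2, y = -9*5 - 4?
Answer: 1586874322944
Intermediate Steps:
y = -49 (y = -3*15 - 4 = -45 - 4 = -49)
q(P, J) = P**2*(-3 + P)**4 (q(P, J) = (P*(-3 + P)**2)**2 = P**2*(-3 + P)**4)
q(-3, y)**3 = ((-3)**2*(-3 - 3)**4)**3 = (9*(-6)**4)**3 = (9*1296)**3 = 11664**3 = 1586874322944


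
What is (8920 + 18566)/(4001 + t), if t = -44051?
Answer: -1527/2225 ≈ -0.68629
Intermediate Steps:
(8920 + 18566)/(4001 + t) = (8920 + 18566)/(4001 - 44051) = 27486/(-40050) = 27486*(-1/40050) = -1527/2225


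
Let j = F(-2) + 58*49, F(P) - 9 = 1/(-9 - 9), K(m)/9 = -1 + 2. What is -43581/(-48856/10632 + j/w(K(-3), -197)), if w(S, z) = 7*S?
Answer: -3127634046/2917855 ≈ -1071.9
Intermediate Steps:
K(m) = 9 (K(m) = 9*(-1 + 2) = 9*1 = 9)
F(P) = 161/18 (F(P) = 9 + 1/(-9 - 9) = 9 + 1/(-18) = 9 - 1/18 = 161/18)
j = 51317/18 (j = 161/18 + 58*49 = 161/18 + 2842 = 51317/18 ≈ 2850.9)
-43581/(-48856/10632 + j/w(K(-3), -197)) = -43581/(-48856/10632 + 51317/(18*((7*9)))) = -43581/(-48856*1/10632 + (51317/18)/63) = -43581/(-6107/1329 + (51317/18)*(1/63)) = -43581/(-6107/1329 + 7331/162) = -43581/2917855/71766 = -43581*71766/2917855 = -3127634046/2917855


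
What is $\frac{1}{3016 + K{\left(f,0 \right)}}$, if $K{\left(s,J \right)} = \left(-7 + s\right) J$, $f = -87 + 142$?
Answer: $\frac{1}{3016} \approx 0.00033156$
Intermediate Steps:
$f = 55$
$K{\left(s,J \right)} = J \left(-7 + s\right)$
$\frac{1}{3016 + K{\left(f,0 \right)}} = \frac{1}{3016 + 0 \left(-7 + 55\right)} = \frac{1}{3016 + 0 \cdot 48} = \frac{1}{3016 + 0} = \frac{1}{3016}$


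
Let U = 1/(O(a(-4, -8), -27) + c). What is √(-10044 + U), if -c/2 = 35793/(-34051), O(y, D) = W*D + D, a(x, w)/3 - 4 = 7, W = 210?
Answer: I*√856445466892096535/9234141 ≈ 100.22*I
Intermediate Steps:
a(x, w) = 33 (a(x, w) = 12 + 3*7 = 12 + 21 = 33)
O(y, D) = 211*D (O(y, D) = 210*D + D = 211*D)
c = 71586/34051 (c = -71586/(-34051) = -71586*(-1)/34051 = -2*(-35793/34051) = 71586/34051 ≈ 2.1023)
U = -34051/193916961 (U = 1/(211*(-27) + 71586/34051) = 1/(-5697 + 71586/34051) = 1/(-193916961/34051) = -34051/193916961 ≈ -0.00017560)
√(-10044 + U) = √(-10044 - 34051/193916961) = √(-1947701990335/193916961) = I*√856445466892096535/9234141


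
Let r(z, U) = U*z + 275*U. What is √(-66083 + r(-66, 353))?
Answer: √7694 ≈ 87.715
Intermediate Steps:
r(z, U) = 275*U + U*z
√(-66083 + r(-66, 353)) = √(-66083 + 353*(275 - 66)) = √(-66083 + 353*209) = √(-66083 + 73777) = √7694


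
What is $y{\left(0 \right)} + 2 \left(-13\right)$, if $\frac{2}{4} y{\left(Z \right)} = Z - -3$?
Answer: $-20$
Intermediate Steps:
$y{\left(Z \right)} = 6 + 2 Z$ ($y{\left(Z \right)} = 2 \left(Z - -3\right) = 2 \left(Z + 3\right) = 2 \left(3 + Z\right) = 6 + 2 Z$)
$y{\left(0 \right)} + 2 \left(-13\right) = \left(6 + 2 \cdot 0\right) + 2 \left(-13\right) = \left(6 + 0\right) - 26 = 6 - 26 = -20$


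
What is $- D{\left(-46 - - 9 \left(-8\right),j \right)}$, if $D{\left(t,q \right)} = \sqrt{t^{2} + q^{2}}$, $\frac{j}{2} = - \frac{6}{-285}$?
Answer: $- \frac{2 \sqrt{31416029}}{95} \approx -118.0$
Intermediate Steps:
$j = \frac{4}{95}$ ($j = 2 \left(- \frac{6}{-285}\right) = 2 \left(\left(-6\right) \left(- \frac{1}{285}\right)\right) = 2 \cdot \frac{2}{95} = \frac{4}{95} \approx 0.042105$)
$D{\left(t,q \right)} = \sqrt{q^{2} + t^{2}}$
$- D{\left(-46 - - 9 \left(-8\right),j \right)} = - \sqrt{\left(\frac{4}{95}\right)^{2} + \left(-46 - - 9 \left(-8\right)\right)^{2}} = - \sqrt{\frac{16}{9025} + \left(-46 - \left(-1\right) \left(-72\right)\right)^{2}} = - \sqrt{\frac{16}{9025} + \left(-46 - 72\right)^{2}} = - \sqrt{\frac{16}{9025} + \left(-118\right)^{2}} = - \sqrt{\frac{16}{9025} + 13924} = - \sqrt{\frac{125664116}{9025}} = - \frac{2 \sqrt{31416029}}{95}$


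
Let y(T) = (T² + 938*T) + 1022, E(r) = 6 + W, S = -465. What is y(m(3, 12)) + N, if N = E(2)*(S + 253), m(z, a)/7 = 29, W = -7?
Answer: 232857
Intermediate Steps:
m(z, a) = 203 (m(z, a) = 7*29 = 203)
E(r) = -1 (E(r) = 6 - 7 = -1)
N = 212 (N = -(-465 + 253) = -1*(-212) = 212)
y(T) = 1022 + T² + 938*T
y(m(3, 12)) + N = (1022 + 203² + 938*203) + 212 = (1022 + 41209 + 190414) + 212 = 232645 + 212 = 232857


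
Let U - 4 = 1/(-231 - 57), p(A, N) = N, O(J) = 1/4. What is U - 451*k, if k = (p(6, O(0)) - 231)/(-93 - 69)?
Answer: -1654733/2592 ≈ -638.40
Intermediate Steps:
O(J) = ¼
k = 923/648 (k = (¼ - 231)/(-93 - 69) = -923/4/(-162) = -923/4*(-1/162) = 923/648 ≈ 1.4244)
U = 1151/288 (U = 4 + 1/(-231 - 57) = 4 + 1/(-288) = 4 - 1/288 = 1151/288 ≈ 3.9965)
U - 451*k = 1151/288 - 451*923/648 = 1151/288 - 416273/648 = -1654733/2592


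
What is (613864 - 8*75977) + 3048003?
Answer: 3054051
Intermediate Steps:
(613864 - 8*75977) + 3048003 = (613864 - 607816) + 3048003 = 6048 + 3048003 = 3054051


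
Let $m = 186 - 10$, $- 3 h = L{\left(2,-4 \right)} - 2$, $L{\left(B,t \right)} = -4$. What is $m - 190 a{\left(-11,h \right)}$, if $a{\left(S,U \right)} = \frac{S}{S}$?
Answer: $-14$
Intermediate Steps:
$h = 2$ ($h = - \frac{-4 - 2}{3} = \left(- \frac{1}{3}\right) \left(-6\right) = 2$)
$a{\left(S,U \right)} = 1$
$m = 176$
$m - 190 a{\left(-11,h \right)} = 176 - 190 = -14$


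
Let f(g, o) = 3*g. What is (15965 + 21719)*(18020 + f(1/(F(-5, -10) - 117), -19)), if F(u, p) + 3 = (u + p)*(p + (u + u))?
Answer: 10185994621/15 ≈ 6.7907e+8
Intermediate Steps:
F(u, p) = -3 + (p + u)*(p + 2*u) (F(u, p) = -3 + (u + p)*(p + (u + u)) = -3 + (p + u)*(p + 2*u))
(15965 + 21719)*(18020 + f(1/(F(-5, -10) - 117), -19)) = (15965 + 21719)*(18020 + 3/((-3 + (-10)**2 + 2*(-5)**2 + 3*(-10)*(-5)) - 117)) = 37684*(18020 + 3/((-3 + 100 + 2*25 + 150) - 117)) = 37684*(18020 + 3/((-3 + 100 + 50 + 150) - 117)) = 37684*(18020 + 3/(297 - 117)) = 37684*(18020 + 3/180) = 37684*(18020 + 3*(1/180)) = 37684*(18020 + 1/60) = 37684*(1081201/60) = 10185994621/15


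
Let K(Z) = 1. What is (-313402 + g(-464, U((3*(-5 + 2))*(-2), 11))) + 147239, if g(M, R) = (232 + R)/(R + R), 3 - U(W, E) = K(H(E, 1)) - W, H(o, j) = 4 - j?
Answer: -1661567/10 ≈ -1.6616e+5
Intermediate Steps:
U(W, E) = 2 + W (U(W, E) = 3 - (1 - W) = 3 + (-1 + W) = 2 + W)
g(M, R) = (232 + R)/(2*R) (g(M, R) = (232 + R)/((2*R)) = (232 + R)*(1/(2*R)) = (232 + R)/(2*R))
(-313402 + g(-464, U((3*(-5 + 2))*(-2), 11))) + 147239 = (-313402 + (232 + (2 + (3*(-5 + 2))*(-2)))/(2*(2 + (3*(-5 + 2))*(-2)))) + 147239 = (-313402 + (232 + (2 + (3*(-3))*(-2)))/(2*(2 + (3*(-3))*(-2)))) + 147239 = (-313402 + (232 + (2 - 9*(-2)))/(2*(2 - 9*(-2)))) + 147239 = (-313402 + (232 + (2 + 18))/(2*(2 + 18))) + 147239 = (-313402 + (½)*(232 + 20)/20) + 147239 = (-313402 + (½)*(1/20)*252) + 147239 = (-313402 + 63/10) + 147239 = -3133957/10 + 147239 = -1661567/10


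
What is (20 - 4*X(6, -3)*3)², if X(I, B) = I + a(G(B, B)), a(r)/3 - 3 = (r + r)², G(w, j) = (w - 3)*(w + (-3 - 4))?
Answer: 268904473600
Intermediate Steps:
G(w, j) = (-7 + w)*(-3 + w) (G(w, j) = (-3 + w)*(w - 7) = (-3 + w)*(-7 + w) = (-7 + w)*(-3 + w))
a(r) = 9 + 12*r² (a(r) = 9 + 3*(r + r)² = 9 + 3*(2*r)² = 9 + 3*(4*r²) = 9 + 12*r²)
X(I, B) = 9 + I + 12*(21 + B² - 10*B)² (X(I, B) = I + (9 + 12*(21 + B² - 10*B)²) = 9 + I + 12*(21 + B² - 10*B)²)
(20 - 4*X(6, -3)*3)² = (20 - 4*(9 + 6 + 12*(21 + (-3)² - 10*(-3))²)*3)² = (20 - 4*(9 + 6 + 12*(21 + 9 + 30)²)*3)² = (20 - 4*(9 + 6 + 12*60²)*3)² = (20 - 4*(9 + 6 + 12*3600)*3)² = (20 - 4*(9 + 6 + 43200)*3)² = (20 - 4*43215*3)² = (20 - 172860*3)² = (20 - 518580)² = (-518560)² = 268904473600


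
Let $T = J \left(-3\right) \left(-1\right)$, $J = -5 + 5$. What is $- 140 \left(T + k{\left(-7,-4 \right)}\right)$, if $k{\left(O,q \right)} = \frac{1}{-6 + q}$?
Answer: $14$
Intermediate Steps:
$J = 0$
$T = 0$ ($T = 0 \left(-3\right) \left(-1\right) = 0 \left(-1\right) = 0$)
$- 140 \left(T + k{\left(-7,-4 \right)}\right) = - 140 \left(0 + \frac{1}{-6 - 4}\right) = - 140 \left(0 + \frac{1}{-10}\right) = - 140 \left(0 - \frac{1}{10}\right) = \left(-140\right) \left(- \frac{1}{10}\right) = 14$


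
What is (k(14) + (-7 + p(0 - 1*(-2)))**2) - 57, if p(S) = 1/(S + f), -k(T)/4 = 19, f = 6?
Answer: -5487/64 ≈ -85.734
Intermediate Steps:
k(T) = -76 (k(T) = -4*19 = -76)
p(S) = 1/(6 + S) (p(S) = 1/(S + 6) = 1/(6 + S))
(k(14) + (-7 + p(0 - 1*(-2)))**2) - 57 = (-76 + (-7 + 1/(6 + (0 - 1*(-2))))**2) - 57 = (-76 + (-7 + 1/(6 + (0 + 2)))**2) - 57 = (-76 + (-7 + 1/(6 + 2))**2) - 57 = (-76 + (-7 + 1/8)**2) - 57 = (-76 + (-55/8)**2) - 57 = (-76 + 3025/64) - 57 = -1839/64 - 57 = -5487/64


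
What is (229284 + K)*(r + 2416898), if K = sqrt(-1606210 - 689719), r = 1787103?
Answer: 963910165284 + 4204001*I*sqrt(2295929) ≈ 9.6391e+11 + 6.37e+9*I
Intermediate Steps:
K = I*sqrt(2295929) (K = sqrt(-2295929) = I*sqrt(2295929) ≈ 1515.2*I)
(229284 + K)*(r + 2416898) = (229284 + I*sqrt(2295929))*(1787103 + 2416898) = (229284 + I*sqrt(2295929))*4204001 = 963910165284 + 4204001*I*sqrt(2295929)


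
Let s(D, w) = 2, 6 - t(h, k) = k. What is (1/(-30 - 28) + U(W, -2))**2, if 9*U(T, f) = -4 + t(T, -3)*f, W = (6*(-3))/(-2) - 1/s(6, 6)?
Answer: 1651225/272484 ≈ 6.0599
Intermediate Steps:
t(h, k) = 6 - k
W = 17/2 (W = (6*(-3))/(-2) - 1/2 = -18*(-1/2) - 1*1/2 = 9 - 1/2 = 17/2 ≈ 8.5000)
U(T, f) = -4/9 + f (U(T, f) = (-4 + (6 - 1*(-3))*f)/9 = (-4 + (6 + 3)*f)/9 = (-4 + 9*f)/9 = -4/9 + f)
(1/(-30 - 28) + U(W, -2))**2 = (1/(-30 - 28) + (-4/9 - 2))**2 = (1/(-58) - 22/9)**2 = (-1/58 - 22/9)**2 = (-1285/522)**2 = 1651225/272484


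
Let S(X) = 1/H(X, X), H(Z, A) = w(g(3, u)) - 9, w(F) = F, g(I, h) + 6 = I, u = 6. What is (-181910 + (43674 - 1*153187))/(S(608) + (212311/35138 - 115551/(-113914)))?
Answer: -3499445384393508/83735601343 ≈ -41792.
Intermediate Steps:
g(I, h) = -6 + I
H(Z, A) = -12 (H(Z, A) = (-6 + 3) - 9 = -3 - 9 = -12)
S(X) = -1/12 (S(X) = 1/(-12) = -1/12)
(-181910 + (43674 - 1*153187))/(S(608) + (212311/35138 - 115551/(-113914))) = (-181910 + (43674 - 1*153187))/(-1/12 + (212311/35138 - 115551/(-113914))) = (-181910 + (43674 - 153187))/(-1/12 + (212311*(1/35138) - 115551*(-1/113914))) = (-181910 - 109513)/(-1/12 + (212311/35138 + 115551/113914)) = -291423/(-1/12 + 7061356573/1000677533) = -291423/83735601343/12008130396 = -291423*12008130396/83735601343 = -3499445384393508/83735601343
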